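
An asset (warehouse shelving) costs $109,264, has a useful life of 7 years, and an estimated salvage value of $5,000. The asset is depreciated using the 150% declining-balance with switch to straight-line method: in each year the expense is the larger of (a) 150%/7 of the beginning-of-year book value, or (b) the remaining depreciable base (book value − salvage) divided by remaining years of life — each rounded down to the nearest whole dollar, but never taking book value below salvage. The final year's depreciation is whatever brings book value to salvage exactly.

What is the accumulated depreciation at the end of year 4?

$68,263

Depreciable base = $109,264 − $5,000 = $104,264.
Year 1: DB = ⌊$109,264 × 150%/7⌋ = $23,413; SL = ⌊$104,264/7⌋ = $14,894 → take DB $23,413. Book value $85,851.
Year 2: DB = ⌊$85,851 × 150%/7⌋ = $18,396; SL = ⌊$80,851/6⌋ = $13,475 → take DB $18,396. Book value $67,455.
Year 3: DB = ⌊$67,455 × 150%/7⌋ = $14,454; SL = ⌊$62,455/5⌋ = $12,491 → take DB $14,454. Book value $53,001.
Year 4: DB = ⌊$53,001 × 150%/7⌋ = $11,357; SL = ⌊$48,001/4⌋ = $12,000 → take SL $12,000. Book value $41,001.
Accumulated through year 4 = $109,264 − $41,001 = $68,263.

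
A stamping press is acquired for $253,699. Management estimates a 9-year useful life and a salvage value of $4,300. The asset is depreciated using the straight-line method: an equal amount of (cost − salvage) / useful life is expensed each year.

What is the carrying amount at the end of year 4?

$142,855

Depreciable base = $253,699 − $4,300 = $249,399.
Annual expense = $249,399 / 9 = $27,711.
End of year 1: book value $225,988.
End of year 2: book value $198,277.
End of year 3: book value $170,566.
End of year 4: book value $142,855.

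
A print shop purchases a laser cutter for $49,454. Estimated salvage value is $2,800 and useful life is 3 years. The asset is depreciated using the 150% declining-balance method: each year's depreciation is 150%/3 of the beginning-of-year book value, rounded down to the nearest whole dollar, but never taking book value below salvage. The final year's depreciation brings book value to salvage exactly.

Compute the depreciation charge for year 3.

$9,564

Depreciable base = $49,454 − $2,800 = $46,654.
Year 1: ⌊$49,454 × 150%/3⌋ = $24,727. Book value $24,727.
Year 2: ⌊$24,727 × 150%/3⌋ = $12,363. Book value $12,364.
Year 3 (final): $12,364 − $2,800 = $9,564. Book value $2,800.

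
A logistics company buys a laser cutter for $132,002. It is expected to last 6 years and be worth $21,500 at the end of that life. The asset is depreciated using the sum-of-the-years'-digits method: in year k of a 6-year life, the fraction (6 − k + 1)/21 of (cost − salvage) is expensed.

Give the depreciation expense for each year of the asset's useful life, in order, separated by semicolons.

$31,572; $26,310; $21,048; $15,786; $10,524; $5,262

Depreciable base = $132,002 − $21,500 = $110,502.
Sum of the years' digits = 6+5+4+3+2+1 = 21.
Year 1: $110,502 × 6/21 = $31,572. Book value $100,430.
Year 2: $110,502 × 5/21 = $26,310. Book value $74,120.
Year 3: $110,502 × 4/21 = $21,048. Book value $53,072.
Year 4: $110,502 × 3/21 = $15,786. Book value $37,286.
Year 5: $110,502 × 2/21 = $10,524. Book value $26,762.
Year 6: $110,502 × 1/21 = $5,262. Book value $21,500.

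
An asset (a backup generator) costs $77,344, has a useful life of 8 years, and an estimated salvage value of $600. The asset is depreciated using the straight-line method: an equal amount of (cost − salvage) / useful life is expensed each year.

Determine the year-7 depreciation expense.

$9,593

Depreciable base = $77,344 − $600 = $76,744.
Annual expense = $76,744 / 8 = $9,593.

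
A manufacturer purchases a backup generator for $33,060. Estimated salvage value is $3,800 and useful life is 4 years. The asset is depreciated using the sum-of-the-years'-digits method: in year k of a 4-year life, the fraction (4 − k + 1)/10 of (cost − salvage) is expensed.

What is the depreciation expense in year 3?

$5,852

Depreciable base = $33,060 − $3,800 = $29,260.
Sum of the years' digits = 4+3+2+1 = 10.
Year 1: $29,260 × 4/10 = $11,704. Book value $21,356.
Year 2: $29,260 × 3/10 = $8,778. Book value $12,578.
Year 3: $29,260 × 2/10 = $5,852. Book value $6,726.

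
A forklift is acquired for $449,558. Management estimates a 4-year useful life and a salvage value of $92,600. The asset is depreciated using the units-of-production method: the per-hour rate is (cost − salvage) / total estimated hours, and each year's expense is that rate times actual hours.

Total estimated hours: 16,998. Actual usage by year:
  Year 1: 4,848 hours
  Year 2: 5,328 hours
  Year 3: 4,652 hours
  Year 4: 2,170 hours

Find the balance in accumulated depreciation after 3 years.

Depreciable base = $449,558 − $92,600 = $356,958.
Rate = $356,958 / 16,998 hours = $21 per hour.
Year 1: 4,848 × $21 = $101,808. Book value $347,750.
Year 2: 5,328 × $21 = $111,888. Book value $235,862.
Year 3: 4,652 × $21 = $97,692. Book value $138,170.
Accumulated through year 3 = $449,558 − $138,170 = $311,388.

$311,388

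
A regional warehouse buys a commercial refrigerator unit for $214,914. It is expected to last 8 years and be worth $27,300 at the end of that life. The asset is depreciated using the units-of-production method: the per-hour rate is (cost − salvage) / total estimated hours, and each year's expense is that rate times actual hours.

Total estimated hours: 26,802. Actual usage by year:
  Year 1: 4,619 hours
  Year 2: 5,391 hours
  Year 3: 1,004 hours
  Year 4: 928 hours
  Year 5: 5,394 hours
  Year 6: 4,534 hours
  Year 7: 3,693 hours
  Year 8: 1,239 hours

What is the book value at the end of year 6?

Depreciable base = $214,914 − $27,300 = $187,614.
Rate = $187,614 / 26,802 hours = $7 per hour.
Year 1: 4,619 × $7 = $32,333. Book value $182,581.
Year 2: 5,391 × $7 = $37,737. Book value $144,844.
Year 3: 1,004 × $7 = $7,028. Book value $137,816.
Year 4: 928 × $7 = $6,496. Book value $131,320.
Year 5: 5,394 × $7 = $37,758. Book value $93,562.
Year 6: 4,534 × $7 = $31,738. Book value $61,824.

$61,824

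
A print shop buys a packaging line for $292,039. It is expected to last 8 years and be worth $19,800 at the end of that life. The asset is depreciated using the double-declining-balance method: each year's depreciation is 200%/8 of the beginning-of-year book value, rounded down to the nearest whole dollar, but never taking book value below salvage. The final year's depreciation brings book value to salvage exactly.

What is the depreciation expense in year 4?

Depreciable base = $292,039 − $19,800 = $272,239.
Year 1: ⌊$292,039 × 200%/8⌋ = $73,009. Book value $219,030.
Year 2: ⌊$219,030 × 200%/8⌋ = $54,757. Book value $164,273.
Year 3: ⌊$164,273 × 200%/8⌋ = $41,068. Book value $123,205.
Year 4: ⌊$123,205 × 200%/8⌋ = $30,801. Book value $92,404.

$30,801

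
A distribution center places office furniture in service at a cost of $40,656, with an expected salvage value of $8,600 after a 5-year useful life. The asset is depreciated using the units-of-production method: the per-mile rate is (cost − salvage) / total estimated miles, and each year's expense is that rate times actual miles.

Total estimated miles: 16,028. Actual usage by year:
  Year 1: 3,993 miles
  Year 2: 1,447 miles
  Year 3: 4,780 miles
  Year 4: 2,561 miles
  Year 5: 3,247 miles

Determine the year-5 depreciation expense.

Depreciable base = $40,656 − $8,600 = $32,056.
Rate = $32,056 / 16,028 miles = $2 per mile.
Year 1: 3,993 × $2 = $7,986. Book value $32,670.
Year 2: 1,447 × $2 = $2,894. Book value $29,776.
Year 3: 4,780 × $2 = $9,560. Book value $20,216.
Year 4: 2,561 × $2 = $5,122. Book value $15,094.
Year 5: 3,247 × $2 = $6,494. Book value $8,600.

$6,494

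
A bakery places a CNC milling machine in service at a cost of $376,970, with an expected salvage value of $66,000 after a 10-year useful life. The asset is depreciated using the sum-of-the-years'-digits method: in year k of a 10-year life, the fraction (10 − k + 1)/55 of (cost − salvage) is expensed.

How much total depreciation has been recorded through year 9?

Depreciable base = $376,970 − $66,000 = $310,970.
Sum of the years' digits = 10+9+8+7+6+5+4+3+2+1 = 55.
Year 1: $310,970 × 10/55 = $56,540. Book value $320,430.
Year 2: $310,970 × 9/55 = $50,886. Book value $269,544.
Year 3: $310,970 × 8/55 = $45,232. Book value $224,312.
Year 4: $310,970 × 7/55 = $39,578. Book value $184,734.
Year 5: $310,970 × 6/55 = $33,924. Book value $150,810.
Year 6: $310,970 × 5/55 = $28,270. Book value $122,540.
Year 7: $310,970 × 4/55 = $22,616. Book value $99,924.
Year 8: $310,970 × 3/55 = $16,962. Book value $82,962.
Year 9: $310,970 × 2/55 = $11,308. Book value $71,654.
Accumulated through year 9 = $376,970 − $71,654 = $305,316.

$305,316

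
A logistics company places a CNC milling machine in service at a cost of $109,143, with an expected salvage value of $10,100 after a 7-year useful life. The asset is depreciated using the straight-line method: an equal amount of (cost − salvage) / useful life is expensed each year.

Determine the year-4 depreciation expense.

$14,149

Depreciable base = $109,143 − $10,100 = $99,043.
Annual expense = $99,043 / 7 = $14,149.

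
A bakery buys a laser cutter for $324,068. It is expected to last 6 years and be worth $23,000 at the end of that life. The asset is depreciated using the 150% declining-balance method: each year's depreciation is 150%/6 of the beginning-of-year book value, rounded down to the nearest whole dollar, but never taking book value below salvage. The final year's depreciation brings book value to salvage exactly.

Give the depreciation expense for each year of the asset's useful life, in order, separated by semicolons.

$81,017; $60,762; $45,572; $34,179; $25,634; $53,904

Depreciable base = $324,068 − $23,000 = $301,068.
Year 1: ⌊$324,068 × 150%/6⌋ = $81,017. Book value $243,051.
Year 2: ⌊$243,051 × 150%/6⌋ = $60,762. Book value $182,289.
Year 3: ⌊$182,289 × 150%/6⌋ = $45,572. Book value $136,717.
Year 4: ⌊$136,717 × 150%/6⌋ = $34,179. Book value $102,538.
Year 5: ⌊$102,538 × 150%/6⌋ = $25,634. Book value $76,904.
Year 6 (final): $76,904 − $23,000 = $53,904. Book value $23,000.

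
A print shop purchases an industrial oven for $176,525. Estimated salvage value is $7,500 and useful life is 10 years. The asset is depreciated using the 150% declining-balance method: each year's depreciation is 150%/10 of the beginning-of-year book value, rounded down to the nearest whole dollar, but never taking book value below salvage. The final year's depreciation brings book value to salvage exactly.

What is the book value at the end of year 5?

Depreciable base = $176,525 − $7,500 = $169,025.
Year 1: ⌊$176,525 × 150%/10⌋ = $26,478. Book value $150,047.
Year 2: ⌊$150,047 × 150%/10⌋ = $22,507. Book value $127,540.
Year 3: ⌊$127,540 × 150%/10⌋ = $19,131. Book value $108,409.
Year 4: ⌊$108,409 × 150%/10⌋ = $16,261. Book value $92,148.
Year 5: ⌊$92,148 × 150%/10⌋ = $13,822. Book value $78,326.

$78,326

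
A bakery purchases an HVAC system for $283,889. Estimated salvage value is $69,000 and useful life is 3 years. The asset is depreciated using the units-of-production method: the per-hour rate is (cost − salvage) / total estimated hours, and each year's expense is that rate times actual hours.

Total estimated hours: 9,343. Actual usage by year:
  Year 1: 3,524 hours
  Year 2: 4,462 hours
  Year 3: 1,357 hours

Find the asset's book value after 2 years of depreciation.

$100,211

Depreciable base = $283,889 − $69,000 = $214,889.
Rate = $214,889 / 9,343 hours = $23 per hour.
Year 1: 3,524 × $23 = $81,052. Book value $202,837.
Year 2: 4,462 × $23 = $102,626. Book value $100,211.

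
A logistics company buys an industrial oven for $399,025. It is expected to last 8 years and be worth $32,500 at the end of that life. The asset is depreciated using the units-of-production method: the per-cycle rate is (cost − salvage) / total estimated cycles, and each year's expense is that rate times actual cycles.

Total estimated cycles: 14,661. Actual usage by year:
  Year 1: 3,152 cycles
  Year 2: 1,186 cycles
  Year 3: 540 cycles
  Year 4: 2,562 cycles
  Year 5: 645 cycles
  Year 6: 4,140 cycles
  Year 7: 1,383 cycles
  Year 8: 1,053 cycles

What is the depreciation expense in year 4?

Depreciable base = $399,025 − $32,500 = $366,525.
Rate = $366,525 / 14,661 cycles = $25 per cycle.
Year 1: 3,152 × $25 = $78,800. Book value $320,225.
Year 2: 1,186 × $25 = $29,650. Book value $290,575.
Year 3: 540 × $25 = $13,500. Book value $277,075.
Year 4: 2,562 × $25 = $64,050. Book value $213,025.

$64,050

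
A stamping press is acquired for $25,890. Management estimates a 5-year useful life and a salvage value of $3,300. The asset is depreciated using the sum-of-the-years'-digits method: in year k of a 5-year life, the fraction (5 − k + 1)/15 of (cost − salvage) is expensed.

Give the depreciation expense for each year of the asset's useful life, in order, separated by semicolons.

$7,530; $6,024; $4,518; $3,012; $1,506

Depreciable base = $25,890 − $3,300 = $22,590.
Sum of the years' digits = 5+4+3+2+1 = 15.
Year 1: $22,590 × 5/15 = $7,530. Book value $18,360.
Year 2: $22,590 × 4/15 = $6,024. Book value $12,336.
Year 3: $22,590 × 3/15 = $4,518. Book value $7,818.
Year 4: $22,590 × 2/15 = $3,012. Book value $4,806.
Year 5: $22,590 × 1/15 = $1,506. Book value $3,300.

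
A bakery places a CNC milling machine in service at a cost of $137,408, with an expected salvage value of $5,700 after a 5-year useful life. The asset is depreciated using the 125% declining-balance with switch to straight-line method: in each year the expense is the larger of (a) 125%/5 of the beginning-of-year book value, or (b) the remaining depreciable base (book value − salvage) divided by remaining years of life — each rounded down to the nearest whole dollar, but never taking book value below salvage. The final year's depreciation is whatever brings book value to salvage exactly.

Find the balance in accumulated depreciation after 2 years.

Depreciable base = $137,408 − $5,700 = $131,708.
Year 1: DB = ⌊$137,408 × 125%/5⌋ = $34,352; SL = ⌊$131,708/5⌋ = $26,341 → take DB $34,352. Book value $103,056.
Year 2: DB = ⌊$103,056 × 125%/5⌋ = $25,764; SL = ⌊$97,356/4⌋ = $24,339 → take DB $25,764. Book value $77,292.
Accumulated through year 2 = $137,408 − $77,292 = $60,116.

$60,116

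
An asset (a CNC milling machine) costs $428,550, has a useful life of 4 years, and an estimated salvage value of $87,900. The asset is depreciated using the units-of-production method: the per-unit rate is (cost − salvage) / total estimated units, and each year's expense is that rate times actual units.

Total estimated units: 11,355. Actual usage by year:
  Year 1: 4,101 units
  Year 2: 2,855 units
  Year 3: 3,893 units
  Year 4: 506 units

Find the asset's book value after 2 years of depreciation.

Depreciable base = $428,550 − $87,900 = $340,650.
Rate = $340,650 / 11,355 units = $30 per unit.
Year 1: 4,101 × $30 = $123,030. Book value $305,520.
Year 2: 2,855 × $30 = $85,650. Book value $219,870.

$219,870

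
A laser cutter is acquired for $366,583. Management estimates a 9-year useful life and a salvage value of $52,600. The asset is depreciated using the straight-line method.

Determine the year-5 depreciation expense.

$34,887

Depreciable base = $366,583 − $52,600 = $313,983.
Annual expense = $313,983 / 9 = $34,887.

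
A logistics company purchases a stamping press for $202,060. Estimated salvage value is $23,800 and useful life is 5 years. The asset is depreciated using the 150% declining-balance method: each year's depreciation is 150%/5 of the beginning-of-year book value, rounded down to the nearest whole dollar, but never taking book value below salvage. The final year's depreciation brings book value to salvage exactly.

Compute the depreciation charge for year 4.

Depreciable base = $202,060 − $23,800 = $178,260.
Year 1: ⌊$202,060 × 150%/5⌋ = $60,618. Book value $141,442.
Year 2: ⌊$141,442 × 150%/5⌋ = $42,432. Book value $99,010.
Year 3: ⌊$99,010 × 150%/5⌋ = $29,703. Book value $69,307.
Year 4: ⌊$69,307 × 150%/5⌋ = $20,792. Book value $48,515.

$20,792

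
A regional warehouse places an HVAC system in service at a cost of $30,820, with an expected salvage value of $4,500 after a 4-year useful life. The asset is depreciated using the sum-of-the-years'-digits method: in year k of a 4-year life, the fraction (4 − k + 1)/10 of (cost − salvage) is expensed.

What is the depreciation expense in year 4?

$2,632

Depreciable base = $30,820 − $4,500 = $26,320.
Sum of the years' digits = 4+3+2+1 = 10.
Year 1: $26,320 × 4/10 = $10,528. Book value $20,292.
Year 2: $26,320 × 3/10 = $7,896. Book value $12,396.
Year 3: $26,320 × 2/10 = $5,264. Book value $7,132.
Year 4: $26,320 × 1/10 = $2,632. Book value $4,500.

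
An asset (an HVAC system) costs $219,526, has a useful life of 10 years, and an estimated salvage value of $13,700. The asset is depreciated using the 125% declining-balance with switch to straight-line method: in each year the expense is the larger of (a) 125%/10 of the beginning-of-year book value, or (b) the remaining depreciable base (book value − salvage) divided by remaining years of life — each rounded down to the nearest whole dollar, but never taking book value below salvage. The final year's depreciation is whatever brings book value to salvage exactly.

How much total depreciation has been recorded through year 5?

$110,563

Depreciable base = $219,526 − $13,700 = $205,826.
Year 1: DB = ⌊$219,526 × 125%/10⌋ = $27,440; SL = ⌊$205,826/10⌋ = $20,582 → take DB $27,440. Book value $192,086.
Year 2: DB = ⌊$192,086 × 125%/10⌋ = $24,010; SL = ⌊$178,386/9⌋ = $19,820 → take DB $24,010. Book value $168,076.
Year 3: DB = ⌊$168,076 × 125%/10⌋ = $21,009; SL = ⌊$154,376/8⌋ = $19,297 → take DB $21,009. Book value $147,067.
Year 4: DB = ⌊$147,067 × 125%/10⌋ = $18,383; SL = ⌊$133,367/7⌋ = $19,052 → take SL $19,052. Book value $128,015.
Year 5: DB = ⌊$128,015 × 125%/10⌋ = $16,001; SL = ⌊$114,315/6⌋ = $19,052 → take SL $19,052. Book value $108,963.
Accumulated through year 5 = $219,526 − $108,963 = $110,563.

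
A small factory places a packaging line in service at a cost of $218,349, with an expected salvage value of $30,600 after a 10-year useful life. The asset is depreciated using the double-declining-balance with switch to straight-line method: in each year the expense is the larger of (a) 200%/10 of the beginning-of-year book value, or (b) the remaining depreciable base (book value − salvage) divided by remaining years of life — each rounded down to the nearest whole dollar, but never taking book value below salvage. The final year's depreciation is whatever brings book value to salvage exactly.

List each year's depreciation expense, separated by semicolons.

$43,669; $34,936; $27,948; $22,359; $17,887; $14,310; $11,448; $9,158; $6,034; $0

Depreciable base = $218,349 − $30,600 = $187,749.
Year 1: DB = ⌊$218,349 × 200%/10⌋ = $43,669; SL = ⌊$187,749/10⌋ = $18,774 → take DB $43,669. Book value $174,680.
Year 2: DB = ⌊$174,680 × 200%/10⌋ = $34,936; SL = ⌊$144,080/9⌋ = $16,008 → take DB $34,936. Book value $139,744.
Year 3: DB = ⌊$139,744 × 200%/10⌋ = $27,948; SL = ⌊$109,144/8⌋ = $13,643 → take DB $27,948. Book value $111,796.
Year 4: DB = ⌊$111,796 × 200%/10⌋ = $22,359; SL = ⌊$81,196/7⌋ = $11,599 → take DB $22,359. Book value $89,437.
Year 5: DB = ⌊$89,437 × 200%/10⌋ = $17,887; SL = ⌊$58,837/6⌋ = $9,806 → take DB $17,887. Book value $71,550.
Year 6: DB = ⌊$71,550 × 200%/10⌋ = $14,310; SL = ⌊$40,950/5⌋ = $8,190 → take DB $14,310. Book value $57,240.
Year 7: DB = ⌊$57,240 × 200%/10⌋ = $11,448; SL = ⌊$26,640/4⌋ = $6,660 → take DB $11,448. Book value $45,792.
Year 8: DB = ⌊$45,792 × 200%/10⌋ = $9,158; SL = ⌊$15,192/3⌋ = $5,064 → take DB $9,158. Book value $36,634.
Year 9: DB = ⌊$36,634 × 200%/10⌋ = $7,326; SL = ⌊$6,034/2⌋ = $3,017 → take DB $7,326, capped at $6,034. Book value $30,600.
Year 10 (final): $30,600 − $30,600 = $0. Book value $30,600.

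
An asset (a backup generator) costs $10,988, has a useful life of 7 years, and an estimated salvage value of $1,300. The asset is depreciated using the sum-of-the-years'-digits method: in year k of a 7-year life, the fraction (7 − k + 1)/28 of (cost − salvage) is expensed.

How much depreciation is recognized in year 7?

Depreciable base = $10,988 − $1,300 = $9,688.
Sum of the years' digits = 7+6+5+4+3+2+1 = 28.
Year 1: $9,688 × 7/28 = $2,422. Book value $8,566.
Year 2: $9,688 × 6/28 = $2,076. Book value $6,490.
Year 3: $9,688 × 5/28 = $1,730. Book value $4,760.
Year 4: $9,688 × 4/28 = $1,384. Book value $3,376.
Year 5: $9,688 × 3/28 = $1,038. Book value $2,338.
Year 6: $9,688 × 2/28 = $692. Book value $1,646.
Year 7: $9,688 × 1/28 = $346. Book value $1,300.

$346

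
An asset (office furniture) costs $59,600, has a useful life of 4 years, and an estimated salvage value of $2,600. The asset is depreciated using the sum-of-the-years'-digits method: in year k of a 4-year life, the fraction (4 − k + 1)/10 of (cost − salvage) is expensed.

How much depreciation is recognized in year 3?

$11,400

Depreciable base = $59,600 − $2,600 = $57,000.
Sum of the years' digits = 4+3+2+1 = 10.
Year 1: $57,000 × 4/10 = $22,800. Book value $36,800.
Year 2: $57,000 × 3/10 = $17,100. Book value $19,700.
Year 3: $57,000 × 2/10 = $11,400. Book value $8,300.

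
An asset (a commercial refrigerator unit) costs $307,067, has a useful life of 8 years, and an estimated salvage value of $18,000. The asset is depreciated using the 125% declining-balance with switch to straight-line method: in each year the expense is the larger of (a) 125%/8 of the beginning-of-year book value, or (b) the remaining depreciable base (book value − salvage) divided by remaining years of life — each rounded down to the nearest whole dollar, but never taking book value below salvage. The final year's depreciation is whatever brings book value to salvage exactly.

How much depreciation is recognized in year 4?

$33,289

Depreciable base = $307,067 − $18,000 = $289,067.
Year 1: DB = ⌊$307,067 × 125%/8⌋ = $47,979; SL = ⌊$289,067/8⌋ = $36,133 → take DB $47,979. Book value $259,088.
Year 2: DB = ⌊$259,088 × 125%/8⌋ = $40,482; SL = ⌊$241,088/7⌋ = $34,441 → take DB $40,482. Book value $218,606.
Year 3: DB = ⌊$218,606 × 125%/8⌋ = $34,157; SL = ⌊$200,606/6⌋ = $33,434 → take DB $34,157. Book value $184,449.
Year 4: DB = ⌊$184,449 × 125%/8⌋ = $28,820; SL = ⌊$166,449/5⌋ = $33,289 → take SL $33,289. Book value $151,160.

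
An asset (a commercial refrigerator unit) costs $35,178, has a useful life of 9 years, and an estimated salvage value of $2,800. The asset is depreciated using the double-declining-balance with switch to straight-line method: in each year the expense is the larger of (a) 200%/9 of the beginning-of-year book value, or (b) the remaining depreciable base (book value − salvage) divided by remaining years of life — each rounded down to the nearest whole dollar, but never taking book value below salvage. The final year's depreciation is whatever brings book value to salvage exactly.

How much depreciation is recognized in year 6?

$2,225

Depreciable base = $35,178 − $2,800 = $32,378.
Year 1: DB = ⌊$35,178 × 200%/9⌋ = $7,817; SL = ⌊$32,378/9⌋ = $3,597 → take DB $7,817. Book value $27,361.
Year 2: DB = ⌊$27,361 × 200%/9⌋ = $6,080; SL = ⌊$24,561/8⌋ = $3,070 → take DB $6,080. Book value $21,281.
Year 3: DB = ⌊$21,281 × 200%/9⌋ = $4,729; SL = ⌊$18,481/7⌋ = $2,640 → take DB $4,729. Book value $16,552.
Year 4: DB = ⌊$16,552 × 200%/9⌋ = $3,678; SL = ⌊$13,752/6⌋ = $2,292 → take DB $3,678. Book value $12,874.
Year 5: DB = ⌊$12,874 × 200%/9⌋ = $2,860; SL = ⌊$10,074/5⌋ = $2,014 → take DB $2,860. Book value $10,014.
Year 6: DB = ⌊$10,014 × 200%/9⌋ = $2,225; SL = ⌊$7,214/4⌋ = $1,803 → take DB $2,225. Book value $7,789.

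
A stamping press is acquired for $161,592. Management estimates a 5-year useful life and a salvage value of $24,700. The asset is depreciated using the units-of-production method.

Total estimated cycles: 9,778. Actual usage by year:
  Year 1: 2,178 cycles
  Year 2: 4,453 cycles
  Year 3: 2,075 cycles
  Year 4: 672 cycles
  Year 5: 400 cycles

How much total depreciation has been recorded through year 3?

$121,884

Depreciable base = $161,592 − $24,700 = $136,892.
Rate = $136,892 / 9,778 cycles = $14 per cycle.
Year 1: 2,178 × $14 = $30,492. Book value $131,100.
Year 2: 4,453 × $14 = $62,342. Book value $68,758.
Year 3: 2,075 × $14 = $29,050. Book value $39,708.
Accumulated through year 3 = $161,592 − $39,708 = $121,884.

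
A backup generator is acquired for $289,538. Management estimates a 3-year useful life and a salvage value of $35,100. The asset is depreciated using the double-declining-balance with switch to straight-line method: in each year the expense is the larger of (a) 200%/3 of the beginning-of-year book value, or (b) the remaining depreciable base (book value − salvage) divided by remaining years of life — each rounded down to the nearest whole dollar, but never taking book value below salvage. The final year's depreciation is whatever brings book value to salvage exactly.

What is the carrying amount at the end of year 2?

Depreciable base = $289,538 − $35,100 = $254,438.
Year 1: DB = ⌊$289,538 × 200%/3⌋ = $193,025; SL = ⌊$254,438/3⌋ = $84,812 → take DB $193,025. Book value $96,513.
Year 2: DB = ⌊$96,513 × 200%/3⌋ = $64,342; SL = ⌊$61,413/2⌋ = $30,706 → take DB $64,342, capped at $61,413. Book value $35,100.

$35,100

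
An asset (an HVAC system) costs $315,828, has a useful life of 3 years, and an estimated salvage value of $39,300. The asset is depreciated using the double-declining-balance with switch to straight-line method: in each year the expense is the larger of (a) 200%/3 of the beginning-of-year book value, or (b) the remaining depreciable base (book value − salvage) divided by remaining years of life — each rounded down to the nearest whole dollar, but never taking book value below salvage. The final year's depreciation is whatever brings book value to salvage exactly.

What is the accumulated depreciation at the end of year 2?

$276,528

Depreciable base = $315,828 − $39,300 = $276,528.
Year 1: DB = ⌊$315,828 × 200%/3⌋ = $210,552; SL = ⌊$276,528/3⌋ = $92,176 → take DB $210,552. Book value $105,276.
Year 2: DB = ⌊$105,276 × 200%/3⌋ = $70,184; SL = ⌊$65,976/2⌋ = $32,988 → take DB $70,184, capped at $65,976. Book value $39,300.
Accumulated through year 2 = $315,828 − $39,300 = $276,528.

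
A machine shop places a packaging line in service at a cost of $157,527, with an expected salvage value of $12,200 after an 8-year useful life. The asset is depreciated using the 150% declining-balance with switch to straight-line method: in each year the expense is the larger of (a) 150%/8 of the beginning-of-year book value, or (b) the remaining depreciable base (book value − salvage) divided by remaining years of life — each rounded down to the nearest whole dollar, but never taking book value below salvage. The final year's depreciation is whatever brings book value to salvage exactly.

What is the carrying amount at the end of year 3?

$84,495

Depreciable base = $157,527 − $12,200 = $145,327.
Year 1: DB = ⌊$157,527 × 150%/8⌋ = $29,536; SL = ⌊$145,327/8⌋ = $18,165 → take DB $29,536. Book value $127,991.
Year 2: DB = ⌊$127,991 × 150%/8⌋ = $23,998; SL = ⌊$115,791/7⌋ = $16,541 → take DB $23,998. Book value $103,993.
Year 3: DB = ⌊$103,993 × 150%/8⌋ = $19,498; SL = ⌊$91,793/6⌋ = $15,298 → take DB $19,498. Book value $84,495.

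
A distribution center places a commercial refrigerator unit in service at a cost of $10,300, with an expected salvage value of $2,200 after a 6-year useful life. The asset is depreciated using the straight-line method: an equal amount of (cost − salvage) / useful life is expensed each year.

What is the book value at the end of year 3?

Depreciable base = $10,300 − $2,200 = $8,100.
Annual expense = $8,100 / 6 = $1,350.
End of year 1: book value $8,950.
End of year 2: book value $7,600.
End of year 3: book value $6,250.

$6,250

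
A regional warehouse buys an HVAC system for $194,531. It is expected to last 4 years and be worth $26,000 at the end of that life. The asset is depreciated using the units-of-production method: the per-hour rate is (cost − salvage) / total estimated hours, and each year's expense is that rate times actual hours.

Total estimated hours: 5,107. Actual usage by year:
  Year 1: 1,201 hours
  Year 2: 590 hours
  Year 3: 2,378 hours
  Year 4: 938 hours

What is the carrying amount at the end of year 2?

$135,428

Depreciable base = $194,531 − $26,000 = $168,531.
Rate = $168,531 / 5,107 hours = $33 per hour.
Year 1: 1,201 × $33 = $39,633. Book value $154,898.
Year 2: 590 × $33 = $19,470. Book value $135,428.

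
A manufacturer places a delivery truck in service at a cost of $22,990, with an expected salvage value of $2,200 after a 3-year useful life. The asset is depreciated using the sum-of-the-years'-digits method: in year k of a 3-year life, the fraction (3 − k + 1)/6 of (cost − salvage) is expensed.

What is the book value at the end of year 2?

Depreciable base = $22,990 − $2,200 = $20,790.
Sum of the years' digits = 3+2+1 = 6.
Year 1: $20,790 × 3/6 = $10,395. Book value $12,595.
Year 2: $20,790 × 2/6 = $6,930. Book value $5,665.

$5,665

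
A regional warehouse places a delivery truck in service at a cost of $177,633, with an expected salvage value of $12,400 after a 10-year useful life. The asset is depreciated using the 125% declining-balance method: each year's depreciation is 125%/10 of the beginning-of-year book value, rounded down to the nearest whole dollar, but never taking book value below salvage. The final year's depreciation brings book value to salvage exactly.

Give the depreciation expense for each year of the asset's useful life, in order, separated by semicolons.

$22,204; $19,428; $17,000; $14,875; $13,015; $11,388; $9,965; $8,719; $7,629; $41,010

Depreciable base = $177,633 − $12,400 = $165,233.
Year 1: ⌊$177,633 × 125%/10⌋ = $22,204. Book value $155,429.
Year 2: ⌊$155,429 × 125%/10⌋ = $19,428. Book value $136,001.
Year 3: ⌊$136,001 × 125%/10⌋ = $17,000. Book value $119,001.
Year 4: ⌊$119,001 × 125%/10⌋ = $14,875. Book value $104,126.
Year 5: ⌊$104,126 × 125%/10⌋ = $13,015. Book value $91,111.
Year 6: ⌊$91,111 × 125%/10⌋ = $11,388. Book value $79,723.
Year 7: ⌊$79,723 × 125%/10⌋ = $9,965. Book value $69,758.
Year 8: ⌊$69,758 × 125%/10⌋ = $8,719. Book value $61,039.
Year 9: ⌊$61,039 × 125%/10⌋ = $7,629. Book value $53,410.
Year 10 (final): $53,410 − $12,400 = $41,010. Book value $12,400.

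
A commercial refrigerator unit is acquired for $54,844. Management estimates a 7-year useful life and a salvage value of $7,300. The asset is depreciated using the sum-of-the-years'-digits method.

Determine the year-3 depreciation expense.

Depreciable base = $54,844 − $7,300 = $47,544.
Sum of the years' digits = 7+6+5+4+3+2+1 = 28.
Year 1: $47,544 × 7/28 = $11,886. Book value $42,958.
Year 2: $47,544 × 6/28 = $10,188. Book value $32,770.
Year 3: $47,544 × 5/28 = $8,490. Book value $24,280.

$8,490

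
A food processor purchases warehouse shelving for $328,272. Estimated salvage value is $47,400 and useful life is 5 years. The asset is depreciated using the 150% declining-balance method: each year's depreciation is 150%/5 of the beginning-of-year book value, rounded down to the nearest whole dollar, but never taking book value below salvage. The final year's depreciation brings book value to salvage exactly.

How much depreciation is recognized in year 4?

$33,779

Depreciable base = $328,272 − $47,400 = $280,872.
Year 1: ⌊$328,272 × 150%/5⌋ = $98,481. Book value $229,791.
Year 2: ⌊$229,791 × 150%/5⌋ = $68,937. Book value $160,854.
Year 3: ⌊$160,854 × 150%/5⌋ = $48,256. Book value $112,598.
Year 4: ⌊$112,598 × 150%/5⌋ = $33,779. Book value $78,819.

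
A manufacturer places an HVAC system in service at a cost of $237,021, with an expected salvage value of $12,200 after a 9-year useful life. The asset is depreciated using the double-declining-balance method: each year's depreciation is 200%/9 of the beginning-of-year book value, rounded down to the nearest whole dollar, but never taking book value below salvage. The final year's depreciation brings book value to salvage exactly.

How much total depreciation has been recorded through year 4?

Depreciable base = $237,021 − $12,200 = $224,821.
Year 1: ⌊$237,021 × 200%/9⌋ = $52,671. Book value $184,350.
Year 2: ⌊$184,350 × 200%/9⌋ = $40,966. Book value $143,384.
Year 3: ⌊$143,384 × 200%/9⌋ = $31,863. Book value $111,521.
Year 4: ⌊$111,521 × 200%/9⌋ = $24,782. Book value $86,739.
Accumulated through year 4 = $237,021 − $86,739 = $150,282.

$150,282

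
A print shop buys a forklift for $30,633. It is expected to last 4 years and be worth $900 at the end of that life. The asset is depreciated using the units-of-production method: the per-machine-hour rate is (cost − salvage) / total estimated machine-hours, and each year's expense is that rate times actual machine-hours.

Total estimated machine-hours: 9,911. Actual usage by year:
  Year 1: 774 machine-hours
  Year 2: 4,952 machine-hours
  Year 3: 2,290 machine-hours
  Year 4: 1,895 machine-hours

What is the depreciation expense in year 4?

$5,685

Depreciable base = $30,633 − $900 = $29,733.
Rate = $29,733 / 9,911 machine-hours = $3 per machine-hour.
Year 1: 774 × $3 = $2,322. Book value $28,311.
Year 2: 4,952 × $3 = $14,856. Book value $13,455.
Year 3: 2,290 × $3 = $6,870. Book value $6,585.
Year 4: 1,895 × $3 = $5,685. Book value $900.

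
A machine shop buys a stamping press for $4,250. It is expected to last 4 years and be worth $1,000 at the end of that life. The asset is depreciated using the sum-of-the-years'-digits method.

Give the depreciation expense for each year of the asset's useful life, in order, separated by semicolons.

Depreciable base = $4,250 − $1,000 = $3,250.
Sum of the years' digits = 4+3+2+1 = 10.
Year 1: $3,250 × 4/10 = $1,300. Book value $2,950.
Year 2: $3,250 × 3/10 = $975. Book value $1,975.
Year 3: $3,250 × 2/10 = $650. Book value $1,325.
Year 4: $3,250 × 1/10 = $325. Book value $1,000.

$1,300; $975; $650; $325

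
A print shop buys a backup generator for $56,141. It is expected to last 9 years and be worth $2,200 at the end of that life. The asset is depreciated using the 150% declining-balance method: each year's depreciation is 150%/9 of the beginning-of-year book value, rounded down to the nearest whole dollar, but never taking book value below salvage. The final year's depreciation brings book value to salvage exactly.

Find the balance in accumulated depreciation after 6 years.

Depreciable base = $56,141 − $2,200 = $53,941.
Year 1: ⌊$56,141 × 150%/9⌋ = $9,356. Book value $46,785.
Year 2: ⌊$46,785 × 150%/9⌋ = $7,797. Book value $38,988.
Year 3: ⌊$38,988 × 150%/9⌋ = $6,498. Book value $32,490.
Year 4: ⌊$32,490 × 150%/9⌋ = $5,415. Book value $27,075.
Year 5: ⌊$27,075 × 150%/9⌋ = $4,512. Book value $22,563.
Year 6: ⌊$22,563 × 150%/9⌋ = $3,760. Book value $18,803.
Accumulated through year 6 = $56,141 − $18,803 = $37,338.

$37,338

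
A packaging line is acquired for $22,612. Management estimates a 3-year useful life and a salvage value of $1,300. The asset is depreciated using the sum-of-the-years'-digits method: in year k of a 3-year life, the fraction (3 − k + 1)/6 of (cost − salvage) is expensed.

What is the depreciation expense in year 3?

Depreciable base = $22,612 − $1,300 = $21,312.
Sum of the years' digits = 3+2+1 = 6.
Year 1: $21,312 × 3/6 = $10,656. Book value $11,956.
Year 2: $21,312 × 2/6 = $7,104. Book value $4,852.
Year 3: $21,312 × 1/6 = $3,552. Book value $1,300.

$3,552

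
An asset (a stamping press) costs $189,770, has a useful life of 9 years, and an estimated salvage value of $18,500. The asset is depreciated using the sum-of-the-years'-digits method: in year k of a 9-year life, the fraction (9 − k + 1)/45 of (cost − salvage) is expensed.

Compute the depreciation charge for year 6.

$15,224

Depreciable base = $189,770 − $18,500 = $171,270.
Sum of the years' digits = 9+8+7+6+5+4+3+2+1 = 45.
Year 1: $171,270 × 9/45 = $34,254. Book value $155,516.
Year 2: $171,270 × 8/45 = $30,448. Book value $125,068.
Year 3: $171,270 × 7/45 = $26,642. Book value $98,426.
Year 4: $171,270 × 6/45 = $22,836. Book value $75,590.
Year 5: $171,270 × 5/45 = $19,030. Book value $56,560.
Year 6: $171,270 × 4/45 = $15,224. Book value $41,336.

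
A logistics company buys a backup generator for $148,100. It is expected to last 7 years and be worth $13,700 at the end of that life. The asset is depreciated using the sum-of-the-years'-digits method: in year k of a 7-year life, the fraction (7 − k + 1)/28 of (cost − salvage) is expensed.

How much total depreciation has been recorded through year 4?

$105,600

Depreciable base = $148,100 − $13,700 = $134,400.
Sum of the years' digits = 7+6+5+4+3+2+1 = 28.
Year 1: $134,400 × 7/28 = $33,600. Book value $114,500.
Year 2: $134,400 × 6/28 = $28,800. Book value $85,700.
Year 3: $134,400 × 5/28 = $24,000. Book value $61,700.
Year 4: $134,400 × 4/28 = $19,200. Book value $42,500.
Accumulated through year 4 = $148,100 − $42,500 = $105,600.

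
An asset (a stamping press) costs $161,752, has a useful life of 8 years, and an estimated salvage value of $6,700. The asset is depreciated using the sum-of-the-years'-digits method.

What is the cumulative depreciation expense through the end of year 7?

Depreciable base = $161,752 − $6,700 = $155,052.
Sum of the years' digits = 8+7+6+5+4+3+2+1 = 36.
Year 1: $155,052 × 8/36 = $34,456. Book value $127,296.
Year 2: $155,052 × 7/36 = $30,149. Book value $97,147.
Year 3: $155,052 × 6/36 = $25,842. Book value $71,305.
Year 4: $155,052 × 5/36 = $21,535. Book value $49,770.
Year 5: $155,052 × 4/36 = $17,228. Book value $32,542.
Year 6: $155,052 × 3/36 = $12,921. Book value $19,621.
Year 7: $155,052 × 2/36 = $8,614. Book value $11,007.
Accumulated through year 7 = $161,752 − $11,007 = $150,745.

$150,745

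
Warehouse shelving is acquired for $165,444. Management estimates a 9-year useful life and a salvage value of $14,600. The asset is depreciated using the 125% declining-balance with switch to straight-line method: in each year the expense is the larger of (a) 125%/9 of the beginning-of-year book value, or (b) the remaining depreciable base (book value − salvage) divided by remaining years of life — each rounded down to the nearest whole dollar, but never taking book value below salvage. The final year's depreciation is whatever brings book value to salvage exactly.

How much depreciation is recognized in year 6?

$15,174

Depreciable base = $165,444 − $14,600 = $150,844.
Year 1: DB = ⌊$165,444 × 125%/9⌋ = $22,978; SL = ⌊$150,844/9⌋ = $16,760 → take DB $22,978. Book value $142,466.
Year 2: DB = ⌊$142,466 × 125%/9⌋ = $19,786; SL = ⌊$127,866/8⌋ = $15,983 → take DB $19,786. Book value $122,680.
Year 3: DB = ⌊$122,680 × 125%/9⌋ = $17,038; SL = ⌊$108,080/7⌋ = $15,440 → take DB $17,038. Book value $105,642.
Year 4: DB = ⌊$105,642 × 125%/9⌋ = $14,672; SL = ⌊$91,042/6⌋ = $15,173 → take SL $15,173. Book value $90,469.
Year 5: DB = ⌊$90,469 × 125%/9⌋ = $12,565; SL = ⌊$75,869/5⌋ = $15,173 → take SL $15,173. Book value $75,296.
Year 6: DB = ⌊$75,296 × 125%/9⌋ = $10,457; SL = ⌊$60,696/4⌋ = $15,174 → take SL $15,174. Book value $60,122.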